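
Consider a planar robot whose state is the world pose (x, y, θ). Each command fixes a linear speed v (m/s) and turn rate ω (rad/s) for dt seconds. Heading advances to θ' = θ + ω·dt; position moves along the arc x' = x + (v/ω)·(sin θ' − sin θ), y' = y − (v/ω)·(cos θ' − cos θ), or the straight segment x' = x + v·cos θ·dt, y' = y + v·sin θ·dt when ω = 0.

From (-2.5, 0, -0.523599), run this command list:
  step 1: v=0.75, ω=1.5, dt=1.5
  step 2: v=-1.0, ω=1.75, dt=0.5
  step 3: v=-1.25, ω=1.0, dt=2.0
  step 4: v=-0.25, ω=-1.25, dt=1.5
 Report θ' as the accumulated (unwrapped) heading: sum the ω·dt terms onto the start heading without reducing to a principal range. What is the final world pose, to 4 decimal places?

step 1: θ'=1.7264 (R=0.5000) → pose (-1.7560, 0.5105, 1.7264)
step 2: θ'=2.6014 (R=-0.5714) → pose (-1.4854, 0.1090, 2.6014)
step 3: θ'=4.6014 (R=-1.2500) → pose (0.3998, 1.0426, 4.6014)
step 4: θ'=2.7264 (R=0.2000) → pose (0.6792, 1.2034, 2.7264)

(0.6792, 1.2034, 2.7264)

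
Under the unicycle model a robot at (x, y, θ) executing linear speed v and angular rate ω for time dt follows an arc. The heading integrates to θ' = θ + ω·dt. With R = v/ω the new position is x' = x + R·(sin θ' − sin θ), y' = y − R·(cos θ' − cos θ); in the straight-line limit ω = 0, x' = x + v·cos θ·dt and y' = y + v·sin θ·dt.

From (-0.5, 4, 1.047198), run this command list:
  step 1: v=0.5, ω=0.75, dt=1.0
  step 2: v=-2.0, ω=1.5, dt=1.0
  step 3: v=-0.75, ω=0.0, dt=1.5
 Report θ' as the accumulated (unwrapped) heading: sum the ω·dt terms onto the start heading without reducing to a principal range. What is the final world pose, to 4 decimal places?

step 1: θ'=1.7972 (R=0.6667) → pose (-0.4277, 4.4830, 1.7972)
step 2: θ'=3.2972 (R=-1.3333) → pose (1.0782, 3.4651, 3.2972)
step 3: θ'=3.2972 (straight) → pose (2.1897, 3.6394, 3.2972)

(2.1897, 3.6394, 3.2972)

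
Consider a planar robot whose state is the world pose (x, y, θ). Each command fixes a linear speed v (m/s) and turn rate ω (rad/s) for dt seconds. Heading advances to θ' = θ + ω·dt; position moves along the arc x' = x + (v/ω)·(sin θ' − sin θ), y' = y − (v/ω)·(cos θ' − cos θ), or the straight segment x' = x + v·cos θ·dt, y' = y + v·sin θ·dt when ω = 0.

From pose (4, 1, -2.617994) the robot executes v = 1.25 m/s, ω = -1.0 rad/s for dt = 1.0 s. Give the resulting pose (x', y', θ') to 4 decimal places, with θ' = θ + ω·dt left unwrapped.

θ' = -2.6180 + -1.0·1.0 = -3.6180
R = v/ω = 1.25/-1.0 = -1.2500
x' = 4 + -1.2500·(sin -3.6180 − sin -2.6180) = 2.8018
y' = 1 − -1.2500·(cos -3.6180 − cos -2.6180) = 0.9717

(2.8018, 0.9717, -3.6180)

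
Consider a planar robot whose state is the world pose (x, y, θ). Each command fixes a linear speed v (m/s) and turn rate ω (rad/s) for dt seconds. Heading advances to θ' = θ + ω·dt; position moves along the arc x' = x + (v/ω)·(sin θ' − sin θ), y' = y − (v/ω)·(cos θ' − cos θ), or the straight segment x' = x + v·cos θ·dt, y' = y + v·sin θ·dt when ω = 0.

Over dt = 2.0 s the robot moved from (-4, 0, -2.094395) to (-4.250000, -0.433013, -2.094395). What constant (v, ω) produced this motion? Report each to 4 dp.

v = 0.2500, ω = 0.0000

Δθ = -2.094395 − -2.094395 = 0.000000
ω = Δθ/dt = 0.000000/2.0 = 0.0000
ω = 0 → v = (Δx·cos θ + Δy·sin θ)/dt = 0.2500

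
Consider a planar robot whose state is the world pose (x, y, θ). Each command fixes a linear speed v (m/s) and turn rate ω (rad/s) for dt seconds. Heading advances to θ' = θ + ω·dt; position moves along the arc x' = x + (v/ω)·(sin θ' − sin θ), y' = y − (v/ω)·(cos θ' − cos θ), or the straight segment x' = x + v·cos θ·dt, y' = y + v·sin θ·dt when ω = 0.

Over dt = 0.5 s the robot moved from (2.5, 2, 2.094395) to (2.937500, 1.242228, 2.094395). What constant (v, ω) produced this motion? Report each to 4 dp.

Δθ = 2.094395 − 2.094395 = 0.000000
ω = Δθ/dt = 0.000000/0.5 = 0.0000
ω = 0 → v = (Δx·cos θ + Δy·sin θ)/dt = -1.7500

v = -1.7500, ω = 0.0000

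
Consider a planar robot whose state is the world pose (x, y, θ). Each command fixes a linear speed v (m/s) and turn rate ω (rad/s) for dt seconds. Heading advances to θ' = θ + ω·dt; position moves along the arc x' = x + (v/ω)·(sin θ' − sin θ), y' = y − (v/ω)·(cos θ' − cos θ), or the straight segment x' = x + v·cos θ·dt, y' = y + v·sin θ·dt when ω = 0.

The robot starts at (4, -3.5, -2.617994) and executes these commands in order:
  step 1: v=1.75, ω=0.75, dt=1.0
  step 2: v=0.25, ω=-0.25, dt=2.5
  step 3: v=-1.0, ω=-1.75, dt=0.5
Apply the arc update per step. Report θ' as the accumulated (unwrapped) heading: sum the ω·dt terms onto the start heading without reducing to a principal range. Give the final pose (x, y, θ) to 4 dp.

step 1: θ'=-1.8680 (R=2.3333) → pose (2.9356, -4.8374, -1.8680)
step 2: θ'=-2.4930 (R=-1.0000) → pose (2.5835, -5.3415, -2.4930)
step 3: θ'=-3.3680 (R=0.5714) → pose (3.0570, -5.2401, -3.3680)

(3.0570, -5.2401, -3.3680)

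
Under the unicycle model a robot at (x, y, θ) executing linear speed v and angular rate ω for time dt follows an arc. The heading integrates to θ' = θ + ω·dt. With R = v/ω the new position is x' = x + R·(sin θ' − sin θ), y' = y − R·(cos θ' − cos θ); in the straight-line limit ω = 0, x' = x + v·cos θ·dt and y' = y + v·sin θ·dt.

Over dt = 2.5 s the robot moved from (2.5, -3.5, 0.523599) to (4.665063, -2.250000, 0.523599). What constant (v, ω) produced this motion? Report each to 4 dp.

Δθ = 0.523599 − 0.523599 = 0.000000
ω = Δθ/dt = 0.000000/2.5 = 0.0000
ω = 0 → v = (Δx·cos θ + Δy·sin θ)/dt = 1.0000

v = 1.0000, ω = 0.0000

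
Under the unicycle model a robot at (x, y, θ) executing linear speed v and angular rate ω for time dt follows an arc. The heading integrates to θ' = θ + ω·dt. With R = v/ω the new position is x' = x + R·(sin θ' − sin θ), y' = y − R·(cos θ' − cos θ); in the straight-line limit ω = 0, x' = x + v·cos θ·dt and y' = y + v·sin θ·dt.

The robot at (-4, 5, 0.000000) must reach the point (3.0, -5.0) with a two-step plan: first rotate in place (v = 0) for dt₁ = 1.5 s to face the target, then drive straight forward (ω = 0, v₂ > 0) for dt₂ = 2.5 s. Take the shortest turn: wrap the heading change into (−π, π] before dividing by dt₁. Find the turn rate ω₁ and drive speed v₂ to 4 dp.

heading to target = atan2(-5−5, 3−-4) = -0.9601
Δθ = wrap(-0.9601 − 0.0000) = -0.9601; ω₁ = Δθ/dt₁ = -0.6400
distance = √((3−-4)² + (-5−5)²) = 12.2066; v₂ = distance/dt₂ = 4.8826

ω₁ = -0.6400, v₂ = 4.8826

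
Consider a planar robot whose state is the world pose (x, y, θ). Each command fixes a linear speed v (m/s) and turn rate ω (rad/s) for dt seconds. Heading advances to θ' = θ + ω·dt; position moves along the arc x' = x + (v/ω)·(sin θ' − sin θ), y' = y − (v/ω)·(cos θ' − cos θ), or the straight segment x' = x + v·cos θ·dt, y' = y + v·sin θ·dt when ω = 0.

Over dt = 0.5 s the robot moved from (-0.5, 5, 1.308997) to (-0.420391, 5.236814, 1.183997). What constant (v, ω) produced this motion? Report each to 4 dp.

Δθ = 1.183997 − 1.308997 = -0.125000
ω = Δθ/dt = -0.125000/0.5 = -0.2500
R = −Δy/(cos θ' − cos θ) = -2.0000
v = R·ω = -2.0000·-0.2500 = 0.5000

v = 0.5000, ω = -0.2500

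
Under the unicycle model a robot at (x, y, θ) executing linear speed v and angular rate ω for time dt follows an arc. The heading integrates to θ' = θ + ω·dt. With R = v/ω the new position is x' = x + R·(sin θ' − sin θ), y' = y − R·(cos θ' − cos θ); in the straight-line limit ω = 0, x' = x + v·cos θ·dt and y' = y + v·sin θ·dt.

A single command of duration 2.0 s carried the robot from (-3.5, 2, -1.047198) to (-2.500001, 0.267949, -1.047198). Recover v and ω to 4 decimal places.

v = 1.0000, ω = 0.0000

Δθ = -1.047198 − -1.047198 = 0.000000
ω = Δθ/dt = 0.000000/2.0 = 0.0000
ω = 0 → v = (Δx·cos θ + Δy·sin θ)/dt = 1.0000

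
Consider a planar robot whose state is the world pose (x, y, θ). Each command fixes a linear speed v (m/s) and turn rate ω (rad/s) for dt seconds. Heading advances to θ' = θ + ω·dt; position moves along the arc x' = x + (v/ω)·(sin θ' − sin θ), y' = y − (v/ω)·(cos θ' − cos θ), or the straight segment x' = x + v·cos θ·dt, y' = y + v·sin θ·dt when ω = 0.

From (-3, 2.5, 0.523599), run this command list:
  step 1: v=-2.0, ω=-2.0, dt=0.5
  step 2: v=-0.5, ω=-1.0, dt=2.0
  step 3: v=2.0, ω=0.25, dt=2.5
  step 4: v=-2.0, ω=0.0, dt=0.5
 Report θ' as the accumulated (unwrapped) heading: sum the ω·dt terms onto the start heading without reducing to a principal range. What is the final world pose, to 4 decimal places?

(-6.5104, 0.1971, -1.8514)

step 1: θ'=-0.4764 (R=1.0000) → pose (-3.9586, 2.4774, -0.4764)
step 2: θ'=-2.4764 (R=0.5000) → pose (-4.0379, 3.3151, -2.4764)
step 3: θ'=-1.8514 (R=8.0000) → pose (-6.7873, -0.7638, -1.8514)
step 4: θ'=-1.8514 (straight) → pose (-6.5104, 0.1971, -1.8514)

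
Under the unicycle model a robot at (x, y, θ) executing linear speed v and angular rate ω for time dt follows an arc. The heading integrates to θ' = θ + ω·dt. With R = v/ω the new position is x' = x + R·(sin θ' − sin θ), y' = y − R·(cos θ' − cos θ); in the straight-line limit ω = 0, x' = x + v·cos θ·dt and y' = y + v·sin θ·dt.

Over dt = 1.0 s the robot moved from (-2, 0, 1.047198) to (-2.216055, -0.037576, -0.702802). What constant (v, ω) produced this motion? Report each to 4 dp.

Δθ = -0.702802 − 1.047198 = -1.750000
ω = Δθ/dt = -1.750000/1.0 = -1.7500
R = Δx/(sin θ' − sin θ) = 0.1429
v = R·ω = 0.1429·-1.7500 = -0.2500

v = -0.2500, ω = -1.7500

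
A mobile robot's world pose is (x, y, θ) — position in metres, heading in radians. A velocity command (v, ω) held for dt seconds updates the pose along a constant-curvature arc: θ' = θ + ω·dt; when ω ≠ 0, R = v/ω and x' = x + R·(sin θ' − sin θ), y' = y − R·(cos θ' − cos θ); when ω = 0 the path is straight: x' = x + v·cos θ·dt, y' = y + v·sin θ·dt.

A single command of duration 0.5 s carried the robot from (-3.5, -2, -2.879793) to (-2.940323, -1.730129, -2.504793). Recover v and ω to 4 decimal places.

v = -1.2500, ω = 0.7500

Δθ = -2.504793 − -2.879793 = 0.375000
ω = Δθ/dt = 0.375000/0.5 = 0.7500
R = Δx/(sin θ' − sin θ) = -1.6667
v = R·ω = -1.6667·0.7500 = -1.2500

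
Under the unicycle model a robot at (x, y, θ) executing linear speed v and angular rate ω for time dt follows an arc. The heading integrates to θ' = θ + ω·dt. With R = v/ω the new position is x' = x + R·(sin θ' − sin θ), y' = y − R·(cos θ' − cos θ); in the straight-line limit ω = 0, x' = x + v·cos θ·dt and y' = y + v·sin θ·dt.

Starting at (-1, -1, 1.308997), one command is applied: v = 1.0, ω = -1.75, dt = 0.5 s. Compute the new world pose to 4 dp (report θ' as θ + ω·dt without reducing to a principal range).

(-0.6883, -0.6294, 0.4340)

θ' = 1.3090 + -1.75·0.5 = 0.4340
R = v/ω = 1.0/-1.75 = -0.5714
x' = -1 + -0.5714·(sin 0.4340 − sin 1.3090) = -0.6883
y' = -1 − -0.5714·(cos 0.4340 − cos 1.3090) = -0.6294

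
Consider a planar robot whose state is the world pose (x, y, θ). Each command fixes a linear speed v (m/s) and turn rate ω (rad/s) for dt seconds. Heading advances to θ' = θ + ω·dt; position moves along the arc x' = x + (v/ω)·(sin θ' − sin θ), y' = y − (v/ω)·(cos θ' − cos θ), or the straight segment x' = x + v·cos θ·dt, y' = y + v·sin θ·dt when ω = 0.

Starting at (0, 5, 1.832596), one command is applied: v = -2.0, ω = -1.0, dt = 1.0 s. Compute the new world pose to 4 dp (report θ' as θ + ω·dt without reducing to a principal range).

θ' = 1.8326 + -1.0·1.0 = 0.8326
R = v/ω = -2.0/-1.0 = 2.0000
x' = 0 + 2.0000·(sin 0.8326 − sin 1.8326) = -0.4525
y' = 5 − 2.0000·(cos 0.8326 − cos 1.8326) = 3.1364

(-0.4525, 3.1364, 0.8326)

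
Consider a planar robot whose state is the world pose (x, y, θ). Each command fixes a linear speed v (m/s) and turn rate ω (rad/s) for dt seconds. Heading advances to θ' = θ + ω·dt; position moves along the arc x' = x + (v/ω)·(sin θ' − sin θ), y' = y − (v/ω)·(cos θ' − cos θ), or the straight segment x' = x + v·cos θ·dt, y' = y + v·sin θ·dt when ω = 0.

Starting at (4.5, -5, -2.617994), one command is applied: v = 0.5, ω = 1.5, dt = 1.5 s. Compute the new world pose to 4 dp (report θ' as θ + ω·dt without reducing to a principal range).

(4.5468, -5.5997, -0.3680)

θ' = -2.6180 + 1.5·1.5 = -0.3680
R = v/ω = 0.5/1.5 = 0.3333
x' = 4.5 + 0.3333·(sin -0.3680 − sin -2.6180) = 4.5468
y' = -5 − 0.3333·(cos -0.3680 − cos -2.6180) = -5.5997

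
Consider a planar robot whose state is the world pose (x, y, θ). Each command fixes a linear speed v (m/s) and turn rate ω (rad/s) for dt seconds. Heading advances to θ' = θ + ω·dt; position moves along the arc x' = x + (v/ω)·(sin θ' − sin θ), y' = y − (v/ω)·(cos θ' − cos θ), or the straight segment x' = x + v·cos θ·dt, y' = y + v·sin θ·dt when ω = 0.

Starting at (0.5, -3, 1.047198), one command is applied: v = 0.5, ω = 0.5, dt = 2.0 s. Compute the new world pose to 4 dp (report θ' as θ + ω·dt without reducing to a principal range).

(0.5226, -2.0414, 2.0472)

θ' = 1.0472 + 0.5·2.0 = 2.0472
R = v/ω = 0.5/0.5 = 1.0000
x' = 0.5 + 1.0000·(sin 2.0472 − sin 1.0472) = 0.5226
y' = -3 − 1.0000·(cos 2.0472 − cos 1.0472) = -2.0414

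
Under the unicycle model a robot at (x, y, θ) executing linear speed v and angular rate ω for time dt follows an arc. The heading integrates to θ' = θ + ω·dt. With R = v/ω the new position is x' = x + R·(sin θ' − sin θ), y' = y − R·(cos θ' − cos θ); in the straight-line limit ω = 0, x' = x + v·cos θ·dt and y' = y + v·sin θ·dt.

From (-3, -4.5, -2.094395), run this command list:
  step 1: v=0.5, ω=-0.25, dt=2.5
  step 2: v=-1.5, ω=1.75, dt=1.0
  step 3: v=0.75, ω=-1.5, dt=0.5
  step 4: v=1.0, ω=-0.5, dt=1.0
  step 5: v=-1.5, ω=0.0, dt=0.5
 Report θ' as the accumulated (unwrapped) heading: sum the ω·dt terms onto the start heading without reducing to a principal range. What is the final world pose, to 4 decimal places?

(-3.4058, -4.7288, -2.2194)

step 1: θ'=-2.7194 (R=-2.0000) → pose (-3.9125, -5.3244, -2.7194)
step 2: θ'=-0.9694 (R=-0.8571) → pose (-3.5570, -4.0575, -0.9694)
step 3: θ'=-1.7194 (R=-0.5000) → pose (-3.4748, -4.4145, -1.7194)
step 4: θ'=-2.2194 (R=-2.0000) → pose (-3.8589, -5.3265, -2.2194)
step 5: θ'=-2.2194 (straight) → pose (-3.4058, -4.7288, -2.2194)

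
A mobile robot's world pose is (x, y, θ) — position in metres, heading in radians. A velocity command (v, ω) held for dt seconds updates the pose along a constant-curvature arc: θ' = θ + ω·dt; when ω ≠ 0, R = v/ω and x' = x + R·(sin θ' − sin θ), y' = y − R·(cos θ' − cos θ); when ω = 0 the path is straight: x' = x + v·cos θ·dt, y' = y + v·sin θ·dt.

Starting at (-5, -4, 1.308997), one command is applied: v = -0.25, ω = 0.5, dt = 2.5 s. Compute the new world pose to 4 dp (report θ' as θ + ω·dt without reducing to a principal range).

(-4.7921, -4.5469, 2.5590)

θ' = 1.3090 + 0.5·2.5 = 2.5590
R = v/ω = -0.25/0.5 = -0.5000
x' = -5 + -0.5000·(sin 2.5590 − sin 1.3090) = -4.7921
y' = -4 − -0.5000·(cos 2.5590 − cos 1.3090) = -4.5469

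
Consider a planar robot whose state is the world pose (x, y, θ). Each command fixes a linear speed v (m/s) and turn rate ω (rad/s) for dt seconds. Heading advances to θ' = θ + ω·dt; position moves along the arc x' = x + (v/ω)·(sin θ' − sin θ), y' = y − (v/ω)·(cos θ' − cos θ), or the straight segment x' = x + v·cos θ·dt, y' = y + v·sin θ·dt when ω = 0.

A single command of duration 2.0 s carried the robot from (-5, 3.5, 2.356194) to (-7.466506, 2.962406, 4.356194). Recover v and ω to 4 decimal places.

v = 1.5000, ω = 1.0000

Δθ = 4.356194 − 2.356194 = 2.000000
ω = Δθ/dt = 2.000000/2.0 = 1.0000
R = Δx/(sin θ' − sin θ) = 1.5000
v = R·ω = 1.5000·1.0000 = 1.5000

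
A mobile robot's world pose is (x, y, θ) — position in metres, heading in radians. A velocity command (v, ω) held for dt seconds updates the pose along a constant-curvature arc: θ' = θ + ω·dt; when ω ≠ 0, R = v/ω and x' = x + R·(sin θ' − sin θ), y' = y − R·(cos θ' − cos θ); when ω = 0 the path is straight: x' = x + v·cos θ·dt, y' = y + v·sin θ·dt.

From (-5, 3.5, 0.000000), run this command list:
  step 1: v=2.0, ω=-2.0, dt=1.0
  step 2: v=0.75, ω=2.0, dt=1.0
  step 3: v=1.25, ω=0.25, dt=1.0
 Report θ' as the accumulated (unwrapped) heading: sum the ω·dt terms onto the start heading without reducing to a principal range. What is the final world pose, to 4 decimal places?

(-2.5127, 1.7082, 0.2500)

step 1: θ'=-2.0000 (R=-1.0000) → pose (-4.0907, 2.0839, -2.0000)
step 2: θ'=0.0000 (R=0.3750) → pose (-3.7497, 1.5528, 0.0000)
step 3: θ'=0.2500 (R=5.0000) → pose (-2.5127, 1.7082, 0.2500)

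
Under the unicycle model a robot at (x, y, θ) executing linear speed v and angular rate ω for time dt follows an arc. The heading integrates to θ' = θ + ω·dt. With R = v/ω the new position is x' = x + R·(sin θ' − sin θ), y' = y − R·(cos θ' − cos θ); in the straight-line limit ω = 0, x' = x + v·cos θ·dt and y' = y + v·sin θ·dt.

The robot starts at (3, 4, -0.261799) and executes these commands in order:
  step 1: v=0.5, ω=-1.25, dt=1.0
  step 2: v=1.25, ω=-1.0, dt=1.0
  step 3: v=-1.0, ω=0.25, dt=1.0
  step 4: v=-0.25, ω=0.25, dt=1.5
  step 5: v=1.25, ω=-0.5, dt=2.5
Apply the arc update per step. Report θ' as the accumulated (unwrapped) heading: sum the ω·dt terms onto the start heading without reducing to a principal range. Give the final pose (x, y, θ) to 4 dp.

step 1: θ'=-1.5118 (R=-0.4000) → pose (3.2958, 3.6372, -1.5118)
step 2: θ'=-2.5118 (R=-1.2500) → pose (2.7842, 2.5533, -2.5118)
step 3: θ'=-2.2618 (R=-4.0000) → pose (3.5107, 3.2367, -2.2618)
step 4: θ'=-1.8868 (R=-1.0000) → pose (3.6906, 3.5632, -1.8868)
step 5: θ'=-3.1368 (R=-2.5000) → pose (1.3263, 1.8402, -3.1368)

(1.3263, 1.8402, -3.1368)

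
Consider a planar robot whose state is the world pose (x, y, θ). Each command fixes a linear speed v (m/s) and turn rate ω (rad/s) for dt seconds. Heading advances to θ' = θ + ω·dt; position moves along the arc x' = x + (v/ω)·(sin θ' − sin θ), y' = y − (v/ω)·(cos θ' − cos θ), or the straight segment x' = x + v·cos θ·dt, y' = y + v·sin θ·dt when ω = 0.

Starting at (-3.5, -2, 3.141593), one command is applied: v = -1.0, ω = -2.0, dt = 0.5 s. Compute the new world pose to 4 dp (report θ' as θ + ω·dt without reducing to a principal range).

(-3.0793, -2.2298, 2.1416)

θ' = 3.1416 + -2.0·0.5 = 2.1416
R = v/ω = -1.0/-2.0 = 0.5000
x' = -3.5 + 0.5000·(sin 2.1416 − sin 3.1416) = -3.0793
y' = -2 − 0.5000·(cos 2.1416 − cos 3.1416) = -2.2298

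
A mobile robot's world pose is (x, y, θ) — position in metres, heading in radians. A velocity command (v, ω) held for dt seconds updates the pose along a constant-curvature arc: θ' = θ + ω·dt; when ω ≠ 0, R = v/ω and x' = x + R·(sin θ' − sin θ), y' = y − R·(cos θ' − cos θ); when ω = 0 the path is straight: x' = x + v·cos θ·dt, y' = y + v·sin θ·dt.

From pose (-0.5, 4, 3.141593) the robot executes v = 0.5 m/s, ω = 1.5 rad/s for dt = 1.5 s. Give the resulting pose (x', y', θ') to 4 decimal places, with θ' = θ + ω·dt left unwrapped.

θ' = 3.1416 + 1.5·1.5 = 5.3916
R = v/ω = 0.5/1.5 = 0.3333
x' = -0.5 + 0.3333·(sin 5.3916 − sin 3.1416) = -0.7594
y' = 4 − 0.3333·(cos 5.3916 − cos 3.1416) = 3.4573

(-0.7594, 3.4573, 5.3916)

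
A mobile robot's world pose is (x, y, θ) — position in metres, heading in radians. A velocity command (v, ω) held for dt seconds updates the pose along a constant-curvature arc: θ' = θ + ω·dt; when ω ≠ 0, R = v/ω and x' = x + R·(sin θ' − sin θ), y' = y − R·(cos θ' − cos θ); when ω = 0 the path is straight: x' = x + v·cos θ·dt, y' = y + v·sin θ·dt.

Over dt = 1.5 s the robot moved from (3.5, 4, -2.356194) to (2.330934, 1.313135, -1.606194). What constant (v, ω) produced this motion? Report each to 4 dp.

v = 2.0000, ω = 0.5000

Δθ = -1.606194 − -2.356194 = 0.750000
ω = Δθ/dt = 0.750000/1.5 = 0.5000
R = −Δy/(cos θ' − cos θ) = 4.0000
v = R·ω = 4.0000·0.5000 = 2.0000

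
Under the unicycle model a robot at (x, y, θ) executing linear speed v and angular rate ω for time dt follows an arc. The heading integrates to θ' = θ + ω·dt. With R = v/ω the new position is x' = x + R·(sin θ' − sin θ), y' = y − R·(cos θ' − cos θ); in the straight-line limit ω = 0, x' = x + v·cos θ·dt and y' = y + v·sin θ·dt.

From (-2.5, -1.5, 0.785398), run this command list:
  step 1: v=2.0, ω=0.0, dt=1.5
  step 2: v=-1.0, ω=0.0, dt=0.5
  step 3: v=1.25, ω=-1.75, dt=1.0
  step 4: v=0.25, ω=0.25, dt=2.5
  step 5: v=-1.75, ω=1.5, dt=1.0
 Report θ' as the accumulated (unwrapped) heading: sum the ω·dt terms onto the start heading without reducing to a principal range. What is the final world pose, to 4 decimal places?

step 1: θ'=0.7854 (straight) → pose (-0.3787, 0.6213, 0.7854)
step 2: θ'=0.7854 (straight) → pose (-0.7322, 0.2678, 0.7854)
step 3: θ'=-0.9646 (R=-0.7143) → pose (0.3599, 0.1697, -0.9646)
step 4: θ'=-0.3396 (R=1.0000) → pose (0.8486, -0.2035, -0.3396)
step 5: θ'=1.1604 (R=-1.1667) → pose (-0.6098, -0.8381, 1.1604)

(-0.6098, -0.8381, 1.1604)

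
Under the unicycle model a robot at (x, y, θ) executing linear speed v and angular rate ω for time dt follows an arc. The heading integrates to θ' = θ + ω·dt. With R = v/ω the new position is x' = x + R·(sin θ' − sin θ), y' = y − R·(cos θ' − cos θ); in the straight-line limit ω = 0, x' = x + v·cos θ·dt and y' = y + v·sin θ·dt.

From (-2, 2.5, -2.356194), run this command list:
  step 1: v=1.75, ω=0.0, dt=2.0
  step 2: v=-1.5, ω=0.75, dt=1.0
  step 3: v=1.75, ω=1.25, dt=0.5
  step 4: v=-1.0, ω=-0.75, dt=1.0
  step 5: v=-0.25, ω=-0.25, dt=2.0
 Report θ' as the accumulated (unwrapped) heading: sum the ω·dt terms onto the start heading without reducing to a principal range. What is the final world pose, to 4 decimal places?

step 1: θ'=-2.3562 (straight) → pose (-4.4749, 0.0251, -2.3562)
step 2: θ'=-1.6062 (R=-2.0000) → pose (-3.8903, 1.3686, -1.6062)
step 3: θ'=-0.9812 (R=1.4000) → pose (-3.6548, 0.5406, -0.9812)
step 4: θ'=-1.7312 (R=1.3333) → pose (-3.8628, 1.4949, -1.7312)
step 5: θ'=-2.2312 (R=1.0000) → pose (-3.6654, 1.9486, -2.2312)

(-3.6654, 1.9486, -2.2312)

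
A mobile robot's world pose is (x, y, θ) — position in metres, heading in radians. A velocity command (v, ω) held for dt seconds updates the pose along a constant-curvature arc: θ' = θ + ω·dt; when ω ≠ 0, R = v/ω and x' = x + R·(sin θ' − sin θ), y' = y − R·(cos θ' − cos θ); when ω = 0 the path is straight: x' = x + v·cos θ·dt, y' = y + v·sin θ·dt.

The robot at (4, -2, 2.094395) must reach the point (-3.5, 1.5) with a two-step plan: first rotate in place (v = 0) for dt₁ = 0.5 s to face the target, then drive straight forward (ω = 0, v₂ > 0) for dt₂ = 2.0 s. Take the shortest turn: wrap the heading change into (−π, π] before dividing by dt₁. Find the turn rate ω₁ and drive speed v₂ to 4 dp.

ω₁ = 1.2211, v₂ = 4.1382

heading to target = atan2(1.5−-2, -3.5−4) = 2.7050
Δθ = wrap(2.7050 − 2.0944) = 0.6106; ω₁ = Δθ/dt₁ = 1.2211
distance = √((-3.5−4)² + (1.5−-2)²) = 8.2765; v₂ = distance/dt₂ = 4.1382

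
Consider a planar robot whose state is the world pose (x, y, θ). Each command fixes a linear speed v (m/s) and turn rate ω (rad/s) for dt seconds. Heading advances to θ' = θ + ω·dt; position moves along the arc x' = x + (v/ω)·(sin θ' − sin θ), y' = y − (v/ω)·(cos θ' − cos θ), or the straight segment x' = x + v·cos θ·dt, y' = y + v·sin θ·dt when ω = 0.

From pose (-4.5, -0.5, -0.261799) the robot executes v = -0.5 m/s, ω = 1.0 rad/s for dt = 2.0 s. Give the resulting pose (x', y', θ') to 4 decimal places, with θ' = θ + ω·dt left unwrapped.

θ' = -0.2618 + 1.0·2.0 = 1.7382
R = v/ω = -0.5/1.0 = -0.5000
x' = -4.5 + -0.5000·(sin 1.7382 − sin -0.2618) = -5.1224
y' = -0.5 − -0.5000·(cos 1.7382 − cos -0.2618) = -1.0663

(-5.1224, -1.0663, 1.7382)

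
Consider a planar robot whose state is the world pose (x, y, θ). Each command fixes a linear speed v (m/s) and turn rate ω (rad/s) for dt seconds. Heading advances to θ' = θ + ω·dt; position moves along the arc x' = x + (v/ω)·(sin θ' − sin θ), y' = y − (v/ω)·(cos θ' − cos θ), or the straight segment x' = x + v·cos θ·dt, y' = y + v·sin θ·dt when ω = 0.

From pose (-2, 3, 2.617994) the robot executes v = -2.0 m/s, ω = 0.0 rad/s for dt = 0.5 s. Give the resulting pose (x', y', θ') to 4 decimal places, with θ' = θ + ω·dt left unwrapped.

(-1.1340, 2.5000, 2.6180)

θ' = 2.6180 + 0.0·0.5 = 2.6180
ω = 0 → straight: x' = -2 + -2.0·cos(2.6180)·0.5 = -1.1340
y' = 3 + -2.0·sin(2.6180)·0.5 = 2.5000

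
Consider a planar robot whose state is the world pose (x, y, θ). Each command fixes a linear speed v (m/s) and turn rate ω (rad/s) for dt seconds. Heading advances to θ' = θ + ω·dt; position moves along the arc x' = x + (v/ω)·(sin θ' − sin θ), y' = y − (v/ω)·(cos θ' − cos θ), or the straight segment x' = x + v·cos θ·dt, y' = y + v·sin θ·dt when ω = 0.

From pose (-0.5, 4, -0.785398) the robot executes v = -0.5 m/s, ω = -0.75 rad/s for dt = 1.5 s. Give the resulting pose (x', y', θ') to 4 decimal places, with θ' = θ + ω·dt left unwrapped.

θ' = -0.7854 + -0.75·1.5 = -1.9104
R = v/ω = -0.5/-0.75 = 0.6667
x' = -0.5 + 0.6667·(sin -1.9104 − sin -0.7854) = -0.6572
y' = 4 − 0.6667·(cos -1.9104 − cos -0.7854) = 4.6935

(-0.6572, 4.6935, -1.9104)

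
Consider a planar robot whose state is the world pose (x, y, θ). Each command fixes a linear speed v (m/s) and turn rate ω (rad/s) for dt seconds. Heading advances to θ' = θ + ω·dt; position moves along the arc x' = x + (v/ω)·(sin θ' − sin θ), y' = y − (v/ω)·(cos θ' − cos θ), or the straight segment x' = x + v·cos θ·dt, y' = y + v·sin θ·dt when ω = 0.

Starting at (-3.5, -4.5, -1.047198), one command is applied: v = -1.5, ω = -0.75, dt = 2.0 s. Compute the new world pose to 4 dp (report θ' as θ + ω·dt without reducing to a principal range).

θ' = -1.0472 + -0.75·2.0 = -2.5472
R = v/ω = -1.5/-0.75 = 2.0000
x' = -3.5 + 2.0000·(sin -2.5472 − sin -1.0472) = -2.8880
y' = -4.5 − 2.0000·(cos -2.5472 − cos -1.0472) = -1.8430

(-2.8880, -1.8430, -2.5472)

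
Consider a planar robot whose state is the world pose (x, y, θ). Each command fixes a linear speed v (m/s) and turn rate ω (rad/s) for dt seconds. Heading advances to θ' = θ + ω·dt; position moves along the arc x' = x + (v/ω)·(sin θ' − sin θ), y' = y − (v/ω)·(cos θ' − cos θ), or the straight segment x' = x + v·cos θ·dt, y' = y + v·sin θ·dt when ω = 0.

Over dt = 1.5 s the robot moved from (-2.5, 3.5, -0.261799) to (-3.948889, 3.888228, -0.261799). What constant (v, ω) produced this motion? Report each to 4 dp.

Δθ = -0.261799 − -0.261799 = 0.000000
ω = Δθ/dt = 0.000000/1.5 = 0.0000
ω = 0 → v = (Δx·cos θ + Δy·sin θ)/dt = -1.0000

v = -1.0000, ω = 0.0000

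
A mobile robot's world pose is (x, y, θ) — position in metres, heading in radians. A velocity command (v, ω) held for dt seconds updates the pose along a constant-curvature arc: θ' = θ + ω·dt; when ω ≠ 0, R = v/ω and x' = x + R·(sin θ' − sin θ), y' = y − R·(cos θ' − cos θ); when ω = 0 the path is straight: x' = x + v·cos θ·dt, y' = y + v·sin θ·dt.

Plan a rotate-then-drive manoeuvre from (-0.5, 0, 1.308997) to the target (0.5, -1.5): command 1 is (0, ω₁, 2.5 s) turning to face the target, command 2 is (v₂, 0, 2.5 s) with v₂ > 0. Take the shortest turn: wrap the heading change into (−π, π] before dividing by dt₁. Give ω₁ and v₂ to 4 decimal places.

ω₁ = -0.9167, v₂ = 0.7211

heading to target = atan2(-1.5−0, 0.5−-0.5) = -0.9828
Δθ = wrap(-0.9828 − 1.3090) = -2.2918; ω₁ = Δθ/dt₁ = -0.9167
distance = √((0.5−-0.5)² + (-1.5−0)²) = 1.8028; v₂ = distance/dt₂ = 0.7211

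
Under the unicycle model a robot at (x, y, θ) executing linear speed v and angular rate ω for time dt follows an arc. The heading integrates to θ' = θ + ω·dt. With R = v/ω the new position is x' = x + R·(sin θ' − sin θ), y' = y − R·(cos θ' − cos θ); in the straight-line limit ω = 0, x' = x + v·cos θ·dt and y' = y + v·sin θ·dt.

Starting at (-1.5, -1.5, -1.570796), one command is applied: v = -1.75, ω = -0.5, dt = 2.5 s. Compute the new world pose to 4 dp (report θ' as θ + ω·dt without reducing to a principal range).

(0.8964, 1.8214, -2.8208)

θ' = -1.5708 + -0.5·2.5 = -2.8208
R = v/ω = -1.75/-0.5 = 3.5000
x' = -1.5 + 3.5000·(sin -2.8208 − sin -1.5708) = 0.8964
y' = -1.5 − 3.5000·(cos -2.8208 − cos -1.5708) = 1.8214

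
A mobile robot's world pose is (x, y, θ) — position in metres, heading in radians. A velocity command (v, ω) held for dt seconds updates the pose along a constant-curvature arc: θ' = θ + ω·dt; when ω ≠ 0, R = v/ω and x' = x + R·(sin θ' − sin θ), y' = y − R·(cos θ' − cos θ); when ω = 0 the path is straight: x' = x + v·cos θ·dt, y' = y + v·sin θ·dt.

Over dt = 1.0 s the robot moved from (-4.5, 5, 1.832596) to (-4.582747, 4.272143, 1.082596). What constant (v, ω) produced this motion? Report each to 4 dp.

v = -0.7500, ω = -0.7500

Δθ = 1.082596 − 1.832596 = -0.750000
ω = Δθ/dt = -0.750000/1.0 = -0.7500
R = −Δy/(cos θ' − cos θ) = 1.0000
v = R·ω = 1.0000·-0.7500 = -0.7500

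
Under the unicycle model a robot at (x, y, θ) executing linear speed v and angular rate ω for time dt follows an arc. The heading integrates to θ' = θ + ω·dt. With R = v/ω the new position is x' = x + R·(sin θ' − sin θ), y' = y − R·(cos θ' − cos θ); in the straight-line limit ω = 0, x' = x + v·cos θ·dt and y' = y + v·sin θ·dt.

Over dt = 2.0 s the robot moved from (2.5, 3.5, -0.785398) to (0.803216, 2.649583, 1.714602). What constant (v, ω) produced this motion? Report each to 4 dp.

Δθ = 1.714602 − -0.785398 = 2.500000
ω = Δθ/dt = 2.500000/2.0 = 1.2500
R = Δx/(sin θ' − sin θ) = -1.0000
v = R·ω = -1.0000·1.2500 = -1.2500

v = -1.2500, ω = 1.2500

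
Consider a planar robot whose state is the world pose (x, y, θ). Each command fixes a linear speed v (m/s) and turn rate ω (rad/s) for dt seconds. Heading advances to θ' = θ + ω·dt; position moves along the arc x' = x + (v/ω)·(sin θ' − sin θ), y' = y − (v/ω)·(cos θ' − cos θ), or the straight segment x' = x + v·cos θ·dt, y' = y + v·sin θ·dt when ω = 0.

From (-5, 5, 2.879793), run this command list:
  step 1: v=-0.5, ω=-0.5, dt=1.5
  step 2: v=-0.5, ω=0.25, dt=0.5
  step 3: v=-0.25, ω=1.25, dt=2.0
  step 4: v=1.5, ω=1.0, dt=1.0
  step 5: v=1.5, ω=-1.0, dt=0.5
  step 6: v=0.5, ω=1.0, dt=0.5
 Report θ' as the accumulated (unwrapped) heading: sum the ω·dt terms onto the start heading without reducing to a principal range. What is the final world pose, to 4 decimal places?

step 1: θ'=2.1298 (R=1.0000) → pose (-4.4110, 4.5644, 2.1298)
step 2: θ'=2.2548 (R=-2.0000) → pose (-4.2656, 4.3613, 2.2548)
step 3: θ'=4.7548 (R=-0.2000) → pose (-3.9107, 4.4961, 4.7548)
step 4: θ'=5.7548 (R=1.5000) → pose (-3.1683, 3.2643, 5.7548)
step 5: θ'=5.2548 (R=-1.5000) → pose (-2.6398, 2.7432, 5.2548)
step 6: θ'=5.7548 (R=0.5000) → pose (-2.4636, 2.5695, 5.7548)

(-2.4636, 2.5695, 5.7548)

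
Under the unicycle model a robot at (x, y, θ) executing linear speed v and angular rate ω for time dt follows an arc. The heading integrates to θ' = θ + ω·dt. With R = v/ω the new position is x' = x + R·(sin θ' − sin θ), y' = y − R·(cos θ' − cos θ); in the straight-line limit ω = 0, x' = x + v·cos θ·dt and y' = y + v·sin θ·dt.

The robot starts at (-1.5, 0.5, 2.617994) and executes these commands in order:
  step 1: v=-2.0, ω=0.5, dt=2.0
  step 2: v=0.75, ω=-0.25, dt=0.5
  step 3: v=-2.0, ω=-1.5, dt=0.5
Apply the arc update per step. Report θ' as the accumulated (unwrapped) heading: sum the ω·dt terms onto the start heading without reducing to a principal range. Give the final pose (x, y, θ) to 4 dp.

step 1: θ'=3.6180 (R=-4.0000) → pose (2.3343, 0.4095, 3.6180)
step 2: θ'=3.4930 (R=-3.0000) → pose (1.9912, 0.2588, 3.4930)
step 3: θ'=2.7430 (R=1.3333) → pose (2.9677, 0.2357, 2.7430)

(2.9677, 0.2357, 2.7430)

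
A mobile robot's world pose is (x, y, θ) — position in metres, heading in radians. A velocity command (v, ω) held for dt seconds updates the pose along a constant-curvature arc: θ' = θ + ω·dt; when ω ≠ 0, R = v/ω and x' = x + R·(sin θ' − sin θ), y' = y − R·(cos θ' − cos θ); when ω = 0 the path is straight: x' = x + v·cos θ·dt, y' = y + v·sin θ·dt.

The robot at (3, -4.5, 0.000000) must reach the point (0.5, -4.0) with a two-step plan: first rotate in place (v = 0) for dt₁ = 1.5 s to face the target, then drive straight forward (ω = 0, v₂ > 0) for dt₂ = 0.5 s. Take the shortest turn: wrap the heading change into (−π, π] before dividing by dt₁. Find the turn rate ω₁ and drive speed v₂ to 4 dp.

heading to target = atan2(-4−-4.5, 0.5−3) = 2.9442
Δθ = wrap(2.9442 − 0.0000) = 2.9442; ω₁ = Δθ/dt₁ = 1.9628
distance = √((0.5−3)² + (-4−-4.5)²) = 2.5495; v₂ = distance/dt₂ = 5.0990

ω₁ = 1.9628, v₂ = 5.0990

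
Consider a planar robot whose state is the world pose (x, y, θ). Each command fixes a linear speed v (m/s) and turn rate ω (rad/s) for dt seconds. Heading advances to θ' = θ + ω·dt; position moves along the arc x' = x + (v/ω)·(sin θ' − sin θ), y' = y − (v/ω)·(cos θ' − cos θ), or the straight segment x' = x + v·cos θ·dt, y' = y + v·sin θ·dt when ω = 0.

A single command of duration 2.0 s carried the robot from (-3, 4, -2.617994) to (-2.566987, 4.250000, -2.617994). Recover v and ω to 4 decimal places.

v = -0.2500, ω = 0.0000

Δθ = -2.617994 − -2.617994 = 0.000000
ω = Δθ/dt = 0.000000/2.0 = 0.0000
ω = 0 → v = (Δx·cos θ + Δy·sin θ)/dt = -0.2500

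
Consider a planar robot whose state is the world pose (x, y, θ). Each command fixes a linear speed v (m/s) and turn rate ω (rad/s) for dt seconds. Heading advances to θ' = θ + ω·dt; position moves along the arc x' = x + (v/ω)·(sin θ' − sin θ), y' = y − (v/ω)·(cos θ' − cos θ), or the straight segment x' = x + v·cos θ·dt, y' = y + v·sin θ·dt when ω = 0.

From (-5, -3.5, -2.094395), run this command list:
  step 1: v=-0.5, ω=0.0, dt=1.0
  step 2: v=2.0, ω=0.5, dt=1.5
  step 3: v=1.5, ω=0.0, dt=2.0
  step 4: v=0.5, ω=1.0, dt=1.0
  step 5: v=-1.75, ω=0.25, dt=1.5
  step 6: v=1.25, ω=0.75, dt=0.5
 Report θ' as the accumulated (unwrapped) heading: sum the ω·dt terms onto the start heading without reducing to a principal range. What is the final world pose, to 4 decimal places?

(-6.1629, -8.7045, 0.4056)

step 1: θ'=-2.0944 (straight) → pose (-4.7500, -3.0670, -2.0944)
step 2: θ'=-1.3444 (R=4.0000) → pose (-5.1838, -5.9649, -1.3444)
step 3: θ'=-1.3444 (straight) → pose (-4.5104, -8.8883, -1.3444)
step 4: θ'=-0.3444 (R=0.5000) → pose (-4.1920, -9.2467, -0.3444)
step 5: θ'=0.0306 (R=-7.0000) → pose (-6.7696, -8.8390, 0.0306)
step 6: θ'=0.4056 (R=1.6667) → pose (-6.1629, -8.7045, 0.4056)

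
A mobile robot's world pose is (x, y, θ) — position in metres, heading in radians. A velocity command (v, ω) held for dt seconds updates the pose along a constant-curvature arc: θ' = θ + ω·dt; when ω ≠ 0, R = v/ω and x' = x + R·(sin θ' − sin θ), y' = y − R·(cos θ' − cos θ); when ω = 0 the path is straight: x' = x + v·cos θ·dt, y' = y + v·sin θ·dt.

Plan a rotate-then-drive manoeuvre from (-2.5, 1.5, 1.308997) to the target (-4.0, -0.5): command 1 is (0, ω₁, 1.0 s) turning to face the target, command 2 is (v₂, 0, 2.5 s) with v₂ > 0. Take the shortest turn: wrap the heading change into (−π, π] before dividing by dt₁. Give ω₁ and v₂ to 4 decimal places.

ω₁ = 2.7599, v₂ = 1.0000

heading to target = atan2(-0.5−1.5, -4−-2.5) = -2.2143
Δθ = wrap(-2.2143 − 1.3090) = 2.7599; ω₁ = Δθ/dt₁ = 2.7599
distance = √((-4−-2.5)² + (-0.5−1.5)²) = 2.5000; v₂ = distance/dt₂ = 1.0000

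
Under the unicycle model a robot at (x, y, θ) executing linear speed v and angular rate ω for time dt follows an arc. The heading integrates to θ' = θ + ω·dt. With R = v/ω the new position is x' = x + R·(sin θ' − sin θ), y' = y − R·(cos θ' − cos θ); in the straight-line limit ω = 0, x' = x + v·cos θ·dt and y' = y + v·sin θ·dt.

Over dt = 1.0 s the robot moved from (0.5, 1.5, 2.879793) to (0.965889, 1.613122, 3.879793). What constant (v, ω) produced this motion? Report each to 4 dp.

Δθ = 3.879793 − 2.879793 = 1.000000
ω = Δθ/dt = 1.000000/1.0 = 1.0000
R = Δx/(sin θ' − sin θ) = -0.5000
v = R·ω = -0.5000·1.0000 = -0.5000

v = -0.5000, ω = 1.0000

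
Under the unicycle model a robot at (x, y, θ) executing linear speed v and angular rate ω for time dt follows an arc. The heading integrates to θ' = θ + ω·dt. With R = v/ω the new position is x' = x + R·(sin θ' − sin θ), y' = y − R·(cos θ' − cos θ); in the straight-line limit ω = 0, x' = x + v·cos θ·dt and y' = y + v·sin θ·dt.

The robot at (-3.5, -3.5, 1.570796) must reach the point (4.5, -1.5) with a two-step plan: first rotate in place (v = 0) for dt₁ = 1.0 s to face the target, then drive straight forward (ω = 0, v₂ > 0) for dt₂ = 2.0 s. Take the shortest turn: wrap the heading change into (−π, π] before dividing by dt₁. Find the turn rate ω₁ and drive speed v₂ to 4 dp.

heading to target = atan2(-1.5−-3.5, 4.5−-3.5) = 0.2450
Δθ = wrap(0.2450 − 1.5708) = -1.3258; ω₁ = Δθ/dt₁ = -1.3258
distance = √((4.5−-3.5)² + (-1.5−-3.5)²) = 8.2462; v₂ = distance/dt₂ = 4.1231

ω₁ = -1.3258, v₂ = 4.1231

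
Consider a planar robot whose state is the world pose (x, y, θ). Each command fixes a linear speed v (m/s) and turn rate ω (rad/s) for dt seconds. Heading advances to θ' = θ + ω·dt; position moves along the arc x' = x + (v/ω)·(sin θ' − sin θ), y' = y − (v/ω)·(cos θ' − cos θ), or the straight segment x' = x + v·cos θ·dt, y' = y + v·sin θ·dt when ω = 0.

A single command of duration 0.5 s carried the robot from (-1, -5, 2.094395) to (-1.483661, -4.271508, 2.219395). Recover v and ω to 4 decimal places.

v = 1.7500, ω = 0.2500

Δθ = 2.219395 − 2.094395 = 0.125000
ω = Δθ/dt = 0.125000/0.5 = 0.2500
R = −Δy/(cos θ' − cos θ) = 7.0000
v = R·ω = 7.0000·0.2500 = 1.7500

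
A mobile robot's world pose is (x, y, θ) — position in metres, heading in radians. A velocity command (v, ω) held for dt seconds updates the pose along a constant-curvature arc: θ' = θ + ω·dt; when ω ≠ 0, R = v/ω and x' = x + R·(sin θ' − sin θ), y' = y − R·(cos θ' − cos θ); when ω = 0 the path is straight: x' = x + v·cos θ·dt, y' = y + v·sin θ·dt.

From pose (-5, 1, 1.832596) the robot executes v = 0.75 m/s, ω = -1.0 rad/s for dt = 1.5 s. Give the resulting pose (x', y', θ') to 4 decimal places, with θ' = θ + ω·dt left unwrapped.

(-4.5204, 1.9030, 0.3326)

θ' = 1.8326 + -1.0·1.5 = 0.3326
R = v/ω = 0.75/-1.0 = -0.7500
x' = -5 + -0.7500·(sin 0.3326 − sin 1.8326) = -4.5204
y' = 1 − -0.7500·(cos 0.3326 − cos 1.8326) = 1.9030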